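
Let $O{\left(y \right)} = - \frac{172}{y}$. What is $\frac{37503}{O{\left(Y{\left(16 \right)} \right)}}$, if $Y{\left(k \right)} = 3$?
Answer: $- \frac{112509}{172} \approx -654.12$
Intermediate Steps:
$\frac{37503}{O{\left(Y{\left(16 \right)} \right)}} = \frac{37503}{\left(-172\right) \frac{1}{3}} = \frac{37503}{- \frac{172}{3}} = 37503 \left(- \frac{3}{172}\right) = - \frac{112509}{172}$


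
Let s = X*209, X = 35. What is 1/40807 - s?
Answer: -298503204/40807 ≈ -7315.0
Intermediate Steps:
s = 7315 (s = 35*209 = 7315)
1/40807 - s = 1/40807 - 1*7315 = 1/40807 - 7315 = -298503204/40807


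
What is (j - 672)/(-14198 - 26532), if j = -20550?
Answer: 10611/20365 ≈ 0.52104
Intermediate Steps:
(j - 672)/(-14198 - 26532) = (-20550 - 672)/(-14198 - 26532) = -21222/(-40730) = -21222*(-1/40730) = 10611/20365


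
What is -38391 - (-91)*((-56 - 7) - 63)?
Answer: -49857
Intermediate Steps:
-38391 - (-91)*((-56 - 7) - 63) = -38391 - (-91)*(-63 - 63) = -38391 - (-91)*(-126) = -38391 - 1*11466 = -38391 - 11466 = -49857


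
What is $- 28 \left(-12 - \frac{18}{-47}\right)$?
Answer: $\frac{15288}{47} \approx 325.28$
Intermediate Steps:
$- 28 \left(-12 - \frac{18}{-47}\right) = - 28 \left(-12 - - \frac{18}{47}\right) = - 28 \left(-12 + \frac{18}{47}\right) = \left(-28\right) \left(- \frac{546}{47}\right) = \frac{15288}{47}$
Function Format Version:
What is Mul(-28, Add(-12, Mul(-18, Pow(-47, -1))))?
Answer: Rational(15288, 47) ≈ 325.28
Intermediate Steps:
Mul(-28, Add(-12, Mul(-18, Pow(-47, -1)))) = Mul(-28, Add(-12, Mul(-18, Rational(-1, 47)))) = Mul(-28, Add(-12, Rational(18, 47))) = Mul(-28, Rational(-546, 47)) = Rational(15288, 47)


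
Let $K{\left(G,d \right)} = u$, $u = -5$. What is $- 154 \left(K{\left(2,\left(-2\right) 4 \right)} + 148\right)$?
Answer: $-22022$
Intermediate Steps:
$K{\left(G,d \right)} = -5$
$- 154 \left(K{\left(2,\left(-2\right) 4 \right)} + 148\right) = - 154 \left(-5 + 148\right) = \left(-154\right) 143 = -22022$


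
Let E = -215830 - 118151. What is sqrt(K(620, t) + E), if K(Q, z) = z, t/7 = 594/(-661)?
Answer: 3*I*sqrt(16214006771)/661 ≈ 577.92*I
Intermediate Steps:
t = -4158/661 (t = 7*(594/(-661)) = 7*(594*(-1/661)) = 7*(-594/661) = -4158/661 ≈ -6.2905)
E = -333981
sqrt(K(620, t) + E) = sqrt(-4158/661 - 333981) = sqrt(-220765599/661) = 3*I*sqrt(16214006771)/661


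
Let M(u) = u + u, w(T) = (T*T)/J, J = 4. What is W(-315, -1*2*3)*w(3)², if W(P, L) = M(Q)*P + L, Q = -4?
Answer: 101817/8 ≈ 12727.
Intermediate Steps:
w(T) = T²/4 (w(T) = (T*T)/4 = T²*(¼) = T²/4)
M(u) = 2*u
W(P, L) = L - 8*P (W(P, L) = (2*(-4))*P + L = -8*P + L = L - 8*P)
W(-315, -1*2*3)*w(3)² = (-1*2*3 - 8*(-315))*((¼)*3²)² = (-2*3 + 2520)*((¼)*9)² = (-6 + 2520)*(9/4)² = 2514*(81/16) = 101817/8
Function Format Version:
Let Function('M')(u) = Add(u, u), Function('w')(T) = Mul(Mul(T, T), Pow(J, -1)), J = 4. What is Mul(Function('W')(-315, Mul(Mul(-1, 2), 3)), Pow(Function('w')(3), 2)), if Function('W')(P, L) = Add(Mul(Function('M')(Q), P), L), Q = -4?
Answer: Rational(101817, 8) ≈ 12727.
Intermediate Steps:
Function('w')(T) = Mul(Rational(1, 4), Pow(T, 2)) (Function('w')(T) = Mul(Mul(T, T), Pow(4, -1)) = Mul(Pow(T, 2), Rational(1, 4)) = Mul(Rational(1, 4), Pow(T, 2)))
Function('M')(u) = Mul(2, u)
Function('W')(P, L) = Add(L, Mul(-8, P)) (Function('W')(P, L) = Add(Mul(Mul(2, -4), P), L) = Add(Mul(-8, P), L) = Add(L, Mul(-8, P)))
Mul(Function('W')(-315, Mul(Mul(-1, 2), 3)), Pow(Function('w')(3), 2)) = Mul(Add(Mul(Mul(-1, 2), 3), Mul(-8, -315)), Pow(Mul(Rational(1, 4), Pow(3, 2)), 2)) = Mul(Add(Mul(-2, 3), 2520), Pow(Mul(Rational(1, 4), 9), 2)) = Mul(Add(-6, 2520), Pow(Rational(9, 4), 2)) = Mul(2514, Rational(81, 16)) = Rational(101817, 8)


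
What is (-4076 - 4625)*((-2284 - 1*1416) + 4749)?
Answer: -9127349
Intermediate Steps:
(-4076 - 4625)*((-2284 - 1*1416) + 4749) = -8701*((-2284 - 1416) + 4749) = -8701*(-3700 + 4749) = -8701*1049 = -9127349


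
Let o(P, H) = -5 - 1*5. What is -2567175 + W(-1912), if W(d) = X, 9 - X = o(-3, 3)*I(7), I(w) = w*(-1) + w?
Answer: -2567166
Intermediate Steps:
o(P, H) = -10 (o(P, H) = -5 - 5 = -10)
I(w) = 0 (I(w) = -w + w = 0)
X = 9 (X = 9 - (-10)*0 = 9 - 1*0 = 9 + 0 = 9)
W(d) = 9
-2567175 + W(-1912) = -2567175 + 9 = -2567166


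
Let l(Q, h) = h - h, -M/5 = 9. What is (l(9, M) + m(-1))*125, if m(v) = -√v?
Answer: -125*I ≈ -125.0*I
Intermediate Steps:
M = -45 (M = -5*9 = -45)
l(Q, h) = 0
(l(9, M) + m(-1))*125 = (0 - √(-1))*125 = (0 - I)*125 = -I*125 = -125*I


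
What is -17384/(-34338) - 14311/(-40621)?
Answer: 598783291/697421949 ≈ 0.85857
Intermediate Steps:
-17384/(-34338) - 14311/(-40621) = -17384*(-1/34338) - 14311*(-1/40621) = 8692/17169 + 14311/40621 = 598783291/697421949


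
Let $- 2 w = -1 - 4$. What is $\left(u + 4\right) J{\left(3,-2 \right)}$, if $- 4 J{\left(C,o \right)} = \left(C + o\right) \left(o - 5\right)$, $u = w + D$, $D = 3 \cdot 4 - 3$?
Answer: $\frac{217}{8} \approx 27.125$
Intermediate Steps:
$w = \frac{5}{2}$ ($w = - \frac{-1 - 4}{2} = \left(- \frac{1}{2}\right) \left(-5\right) = \frac{5}{2} \approx 2.5$)
$D = 9$ ($D = 12 - 3 = 9$)
$u = \frac{23}{2}$ ($u = \frac{5}{2} + 9 = \frac{23}{2} \approx 11.5$)
$J{\left(C,o \right)} = - \frac{\left(-5 + o\right) \left(C + o\right)}{4}$ ($J{\left(C,o \right)} = - \frac{\left(C + o\right) \left(o - 5\right)}{4} = - \frac{\left(C + o\right) \left(-5 + o\right)}{4} = - \frac{\left(-5 + o\right) \left(C + o\right)}{4}$)
$\left(u + 4\right) J{\left(3,-2 \right)} = \left(\frac{23}{2} + 4\right) \left(- \frac{\left(-2\right)^{2}}{4} + \frac{5}{4} \cdot 3 + \frac{5}{4} \left(-2\right) - \frac{3}{4} \left(-2\right)\right) = \frac{31 \left(\left(- \frac{1}{4}\right) 4 + \frac{15}{4} - \frac{5}{2} + \frac{3}{2}\right)}{2} = \frac{31 \left(-1 + \frac{15}{4} - \frac{5}{2} + \frac{3}{2}\right)}{2} = \frac{31}{2} \cdot \frac{7}{4} = \frac{217}{8}$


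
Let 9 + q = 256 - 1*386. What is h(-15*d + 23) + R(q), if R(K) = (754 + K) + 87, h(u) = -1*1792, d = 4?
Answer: -1090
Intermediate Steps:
q = -139 (q = -9 + (256 - 1*386) = -9 + (256 - 386) = -9 - 130 = -139)
h(u) = -1792
R(K) = 841 + K
h(-15*d + 23) + R(q) = -1792 + (841 - 139) = -1792 + 702 = -1090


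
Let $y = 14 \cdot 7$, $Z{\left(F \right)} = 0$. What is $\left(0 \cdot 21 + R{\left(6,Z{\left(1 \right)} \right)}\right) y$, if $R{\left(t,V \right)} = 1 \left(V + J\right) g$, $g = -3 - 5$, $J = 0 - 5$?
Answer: $3920$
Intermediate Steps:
$J = -5$
$g = -8$
$R{\left(t,V \right)} = 40 - 8 V$ ($R{\left(t,V \right)} = 1 \left(V - 5\right) \left(-8\right) = 1 \left(-5 + V\right) \left(-8\right) = \left(-5 + V\right) \left(-8\right) = 40 - 8 V$)
$y = 98$
$\left(0 \cdot 21 + R{\left(6,Z{\left(1 \right)} \right)}\right) y = \left(0 \cdot 21 + \left(40 - 0\right)\right) 98 = \left(0 + \left(40 + 0\right)\right) 98 = \left(0 + 40\right) 98 = 40 \cdot 98 = 3920$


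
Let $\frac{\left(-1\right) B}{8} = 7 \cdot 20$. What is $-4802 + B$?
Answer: $-5922$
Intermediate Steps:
$B = -1120$ ($B = - 8 \cdot 7 \cdot 20 = \left(-8\right) 140 = -1120$)
$-4802 + B = -4802 - 1120 = -5922$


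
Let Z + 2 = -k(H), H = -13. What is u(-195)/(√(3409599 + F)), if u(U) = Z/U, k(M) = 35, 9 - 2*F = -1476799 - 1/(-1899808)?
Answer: 296*√103967115277237727/1024453206845055 ≈ 9.3164e-5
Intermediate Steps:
F = 2805651652863/3799616 (F = 9/2 - (-1476799 - 1/(-1899808))/2 = 9/2 - (-1476799 - 1*(-1/1899808))/2 = 9/2 - (-1476799 + 1/1899808)/2 = 9/2 - ½*(-2805634554591/1899808) = 9/2 + 2805634554591/3799616 = 2805651652863/3799616 ≈ 7.3840e+5)
Z = -37 (Z = -2 - 1*35 = -2 - 35 = -37)
u(U) = -37/U
u(-195)/(√(3409599 + F)) = (-37/(-195))/(√(3409599 + 2805651652863/3799616)) = (-37*(-1/195))/(√(15760818566847/3799616)) = 37/(195*((3*√103967115277237727/474952))) = 37*(8*√103967115277237727/5253606188949)/195 = 296*√103967115277237727/1024453206845055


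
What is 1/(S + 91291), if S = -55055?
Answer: 1/36236 ≈ 2.7597e-5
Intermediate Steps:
1/(S + 91291) = 1/(-55055 + 91291) = 1/36236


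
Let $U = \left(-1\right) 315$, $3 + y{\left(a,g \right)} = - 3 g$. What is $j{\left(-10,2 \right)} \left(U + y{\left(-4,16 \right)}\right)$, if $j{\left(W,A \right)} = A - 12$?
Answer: $3660$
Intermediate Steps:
$j{\left(W,A \right)} = -12 + A$
$y{\left(a,g \right)} = -3 - 3 g$
$U = -315$
$j{\left(-10,2 \right)} \left(U + y{\left(-4,16 \right)}\right) = \left(-12 + 2\right) \left(-315 - 51\right) = - 10 \left(-315 - 51\right) = \left(-10\right) \left(-366\right) = 3660$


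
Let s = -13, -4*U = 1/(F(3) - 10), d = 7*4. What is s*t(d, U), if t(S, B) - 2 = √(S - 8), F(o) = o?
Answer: -26 - 26*√5 ≈ -84.138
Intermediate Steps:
d = 28
U = 1/28 (U = -1/(4*(3 - 10)) = -¼/(-7) = -¼*(-⅐) = 1/28 ≈ 0.035714)
t(S, B) = 2 + √(-8 + S) (t(S, B) = 2 + √(S - 8) = 2 + √(-8 + S))
s*t(d, U) = -13*(2 + √(-8 + 28)) = -13*(2 + √20) = -13*(2 + 2*√5) = -26 - 26*√5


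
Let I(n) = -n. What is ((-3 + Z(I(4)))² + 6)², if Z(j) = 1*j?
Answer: 3025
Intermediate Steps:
Z(j) = j
((-3 + Z(I(4)))² + 6)² = ((-3 - 1*4)² + 6)² = ((-3 - 4)² + 6)² = ((-7)² + 6)² = (49 + 6)² = 55² = 3025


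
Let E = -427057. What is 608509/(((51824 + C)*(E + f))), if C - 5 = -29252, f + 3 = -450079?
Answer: -5687/185076329 ≈ -3.0728e-5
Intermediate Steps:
f = -450082 (f = -3 - 450079 = -450082)
C = -29247 (C = 5 - 29252 = -29247)
608509/(((51824 + C)*(E + f))) = 608509/(((51824 - 29247)*(-427057 - 450082))) = 608509/((22577*(-877139))) = 608509/(-19803167203) = 608509*(-1/19803167203) = -5687/185076329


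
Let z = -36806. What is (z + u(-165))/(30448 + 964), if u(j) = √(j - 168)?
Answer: -18403/15706 + 3*I*√37/31412 ≈ -1.1717 + 0.00058093*I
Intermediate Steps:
u(j) = √(-168 + j)
(z + u(-165))/(30448 + 964) = (-36806 + √(-168 - 165))/(30448 + 964) = (-36806 + √(-333))/31412 = (-36806 + 3*I*√37)*(1/31412) = -18403/15706 + 3*I*√37/31412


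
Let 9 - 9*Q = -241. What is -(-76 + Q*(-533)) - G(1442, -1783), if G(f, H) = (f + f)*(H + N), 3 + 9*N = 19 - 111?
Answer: 46687462/9 ≈ 5.1875e+6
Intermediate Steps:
Q = 250/9 (Q = 1 - 1/9*(-241) = 1 + 241/9 = 250/9 ≈ 27.778)
N = -95/9 (N = -1/3 + (19 - 111)/9 = -1/3 + (1/9)*(-92) = -1/3 - 92/9 = -95/9 ≈ -10.556)
G(f, H) = 2*f*(-95/9 + H) (G(f, H) = (f + f)*(H - 95/9) = (2*f)*(-95/9 + H) = 2*f*(-95/9 + H))
-(-76 + Q*(-533)) - G(1442, -1783) = -(-76 + (250/9)*(-533)) - 2*1442*(-95 + 9*(-1783))/9 = -(-76 - 133250/9) - 2*1442*(-95 - 16047)/9 = -1*(-133934/9) - 2*1442*(-16142)/9 = 133934/9 - 1*(-46553528/9) = 133934/9 + 46553528/9 = 46687462/9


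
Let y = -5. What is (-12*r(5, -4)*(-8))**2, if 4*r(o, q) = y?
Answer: 14400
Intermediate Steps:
r(o, q) = -5/4 (r(o, q) = (1/4)*(-5) = -5/4)
(-12*r(5, -4)*(-8))**2 = (-12*(-5/4)*(-8))**2 = (15*(-8))**2 = (-120)**2 = 14400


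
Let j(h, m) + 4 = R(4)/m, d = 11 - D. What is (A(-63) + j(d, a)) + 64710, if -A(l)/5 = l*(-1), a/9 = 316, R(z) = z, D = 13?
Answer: 45782002/711 ≈ 64391.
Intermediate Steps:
a = 2844 (a = 9*316 = 2844)
d = -2 (d = 11 - 1*13 = 11 - 13 = -2)
j(h, m) = -4 + 4/m
A(l) = 5*l (A(l) = -5*l*(-1) = -(-5)*l = 5*l)
(A(-63) + j(d, a)) + 64710 = (5*(-63) + (-4 + 4/2844)) + 64710 = (-315 + (-4 + 4*(1/2844))) + 64710 = (-315 + (-4 + 1/711)) + 64710 = (-315 - 2843/711) + 64710 = -226808/711 + 64710 = 45782002/711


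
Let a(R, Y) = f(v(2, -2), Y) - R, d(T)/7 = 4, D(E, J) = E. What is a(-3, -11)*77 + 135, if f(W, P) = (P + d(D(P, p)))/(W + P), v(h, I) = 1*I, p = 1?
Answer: 3449/13 ≈ 265.31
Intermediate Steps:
v(h, I) = I
d(T) = 28 (d(T) = 7*4 = 28)
f(W, P) = (28 + P)/(P + W) (f(W, P) = (P + 28)/(W + P) = (28 + P)/(P + W))
a(R, Y) = -R + (28 + Y)/(-2 + Y) (a(R, Y) = (28 + Y)/(Y - 2) - R = (28 + Y)/(-2 + Y) - R = -R + (28 + Y)/(-2 + Y))
a(-3, -11)*77 + 135 = ((28 - 11 - 1*(-3)*(-2 - 11))/(-2 - 11))*77 + 135 = ((28 - 11 - 1*(-3)*(-13))/(-13))*77 + 135 = -(28 - 11 - 39)/13*77 + 135 = -1/13*(-22)*77 + 135 = (22/13)*77 + 135 = 1694/13 + 135 = 3449/13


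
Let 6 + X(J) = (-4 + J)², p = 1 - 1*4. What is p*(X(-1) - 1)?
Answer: -54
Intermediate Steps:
p = -3 (p = 1 - 4 = -3)
X(J) = -6 + (-4 + J)²
p*(X(-1) - 1) = -3*((-6 + (-4 - 1)²) - 1) = -3*((-6 + (-5)²) - 1) = -3*((-6 + 25) - 1) = -3*(19 - 1) = -3*18 = -54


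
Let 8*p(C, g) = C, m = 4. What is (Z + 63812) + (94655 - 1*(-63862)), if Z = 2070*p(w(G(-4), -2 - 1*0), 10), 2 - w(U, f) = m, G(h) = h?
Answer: 443623/2 ≈ 2.2181e+5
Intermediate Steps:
w(U, f) = -2 (w(U, f) = 2 - 1*4 = 2 - 4 = -2)
p(C, g) = C/8
Z = -1035/2 (Z = 2070*((⅛)*(-2)) = 2070*(-¼) = -1035/2 ≈ -517.50)
(Z + 63812) + (94655 - 1*(-63862)) = (-1035/2 + 63812) + (94655 - 1*(-63862)) = 126589/2 + (94655 + 63862) = 126589/2 + 158517 = 443623/2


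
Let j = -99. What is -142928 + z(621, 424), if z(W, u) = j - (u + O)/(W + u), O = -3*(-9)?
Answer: -13587606/95 ≈ -1.4303e+5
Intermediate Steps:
O = 27
z(W, u) = -99 - (27 + u)/(W + u) (z(W, u) = -99 - (u + 27)/(W + u) = -99 - (27 + u)/(W + u))
-142928 + z(621, 424) = -142928 + (-27 - 100*424 - 99*621)/(621 + 424) = -142928 + (-27 - 42400 - 61479)/1045 = -142928 + (1/1045)*(-103906) = -142928 - 9446/95 = -13587606/95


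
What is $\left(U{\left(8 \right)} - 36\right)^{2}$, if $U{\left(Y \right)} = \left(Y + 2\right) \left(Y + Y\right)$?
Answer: $15376$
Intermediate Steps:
$U{\left(Y \right)} = 2 Y \left(2 + Y\right)$ ($U{\left(Y \right)} = \left(2 + Y\right) 2 Y = 2 Y \left(2 + Y\right)$)
$\left(U{\left(8 \right)} - 36\right)^{2} = \left(2 \cdot 8 \left(2 + 8\right) - 36\right)^{2} = \left(2 \cdot 8 \cdot 10 - 36\right)^{2} = \left(160 - 36\right)^{2} = 124^{2} = 15376$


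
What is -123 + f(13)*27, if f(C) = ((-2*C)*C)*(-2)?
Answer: 18129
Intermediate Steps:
f(C) = 4*C² (f(C) = -2*C²*(-2) = 4*C²)
-123 + f(13)*27 = -123 + (4*13²)*27 = -123 + (4*169)*27 = -123 + 676*27 = -123 + 18252 = 18129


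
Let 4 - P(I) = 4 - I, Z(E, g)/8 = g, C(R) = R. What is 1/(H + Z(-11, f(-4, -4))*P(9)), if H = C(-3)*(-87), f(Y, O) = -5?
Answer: -1/99 ≈ -0.010101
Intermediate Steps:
Z(E, g) = 8*g
P(I) = I (P(I) = 4 - (4 - I) = 4 + (-4 + I) = I)
H = 261 (H = -3*(-87) = 261)
1/(H + Z(-11, f(-4, -4))*P(9)) = 1/(261 + (8*(-5))*9) = 1/(261 - 40*9) = 1/(261 - 360) = 1/(-99) = -1/99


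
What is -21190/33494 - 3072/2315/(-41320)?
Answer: -126677719277/200243460325 ≈ -0.63262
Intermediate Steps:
-21190/33494 - 3072/2315/(-41320) = -21190*1/33494 - 3072*1/2315*(-1/41320) = -10595/16747 - 3072/2315*(-1/41320) = -10595/16747 + 384/11956975 = -126677719277/200243460325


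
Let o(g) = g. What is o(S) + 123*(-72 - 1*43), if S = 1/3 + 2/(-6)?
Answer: -14145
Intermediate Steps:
S = 0 (S = 1*(1/3) + 2*(-1/6) = 1/3 - 1/3 = 0)
o(S) + 123*(-72 - 1*43) = 0 + 123*(-72 - 1*43) = 0 + 123*(-72 - 43) = 0 + 123*(-115) = 0 - 14145 = -14145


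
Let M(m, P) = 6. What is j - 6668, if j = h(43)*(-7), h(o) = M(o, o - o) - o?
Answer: -6409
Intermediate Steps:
h(o) = 6 - o
j = 259 (j = (6 - 1*43)*(-7) = (6 - 43)*(-7) = -37*(-7) = 259)
j - 6668 = 259 - 6668 = -6409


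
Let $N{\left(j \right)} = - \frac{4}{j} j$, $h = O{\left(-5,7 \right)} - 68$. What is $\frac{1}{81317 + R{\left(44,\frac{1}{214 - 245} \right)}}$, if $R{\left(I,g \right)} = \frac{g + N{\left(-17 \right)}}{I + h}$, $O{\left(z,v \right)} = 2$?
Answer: $\frac{682}{55458319} \approx 1.2298 \cdot 10^{-5}$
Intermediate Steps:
$h = -66$ ($h = 2 - 68 = -66$)
$N{\left(j \right)} = -4$
$R{\left(I,g \right)} = \frac{-4 + g}{-66 + I}$ ($R{\left(I,g \right)} = \frac{g - 4}{I - 66} = \frac{-4 + g}{-66 + I}$)
$\frac{1}{81317 + R{\left(44,\frac{1}{214 - 245} \right)}} = \frac{1}{81317 + \frac{-4 + \frac{1}{214 - 245}}{-66 + 44}} = \frac{1}{81317 + \frac{-4 + \frac{1}{-31}}{-22}} = \frac{1}{81317 - \frac{-4 - \frac{1}{31}}{22}} = \frac{1}{81317 - - \frac{125}{682}} = \frac{1}{81317 + \frac{125}{682}} = \frac{1}{\frac{55458319}{682}} = \frac{682}{55458319}$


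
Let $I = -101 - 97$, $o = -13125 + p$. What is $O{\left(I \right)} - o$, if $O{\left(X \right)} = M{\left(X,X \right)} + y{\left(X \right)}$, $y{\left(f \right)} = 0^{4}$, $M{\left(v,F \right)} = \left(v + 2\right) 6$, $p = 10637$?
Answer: $1312$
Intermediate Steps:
$M{\left(v,F \right)} = 12 + 6 v$ ($M{\left(v,F \right)} = \left(2 + v\right) 6 = 12 + 6 v$)
$o = -2488$ ($o = -13125 + 10637 = -2488$)
$I = -198$
$y{\left(f \right)} = 0$
$O{\left(X \right)} = 12 + 6 X$ ($O{\left(X \right)} = \left(12 + 6 X\right) + 0 = 12 + 6 X$)
$O{\left(I \right)} - o = \left(12 + 6 \left(-198\right)\right) - -2488 = \left(12 - 1188\right) + 2488 = -1176 + 2488 = 1312$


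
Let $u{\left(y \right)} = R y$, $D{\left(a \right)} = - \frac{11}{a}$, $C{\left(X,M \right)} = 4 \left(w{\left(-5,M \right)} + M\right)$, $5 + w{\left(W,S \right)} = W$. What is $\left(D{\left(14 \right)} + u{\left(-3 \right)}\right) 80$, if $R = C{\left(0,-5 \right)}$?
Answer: $\frac{100360}{7} \approx 14337.0$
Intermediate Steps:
$w{\left(W,S \right)} = -5 + W$
$C{\left(X,M \right)} = -40 + 4 M$ ($C{\left(X,M \right)} = 4 \left(\left(-5 - 5\right) + M\right) = 4 \left(-10 + M\right) = -40 + 4 M$)
$R = -60$ ($R = -40 + 4 \left(-5\right) = -40 - 20 = -60$)
$u{\left(y \right)} = - 60 y$
$\left(D{\left(14 \right)} + u{\left(-3 \right)}\right) 80 = \left(- \frac{11}{14} - -180\right) 80 = \left(\left(-11\right) \frac{1}{14} + 180\right) 80 = \left(- \frac{11}{14} + 180\right) 80 = \frac{2509}{14} \cdot 80 = \frac{100360}{7}$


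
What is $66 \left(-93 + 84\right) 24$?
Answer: $-14256$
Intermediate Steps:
$66 \left(-93 + 84\right) 24 = 66 \left(-9\right) 24 = \left(-594\right) 24 = -14256$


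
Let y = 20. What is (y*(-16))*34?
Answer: -10880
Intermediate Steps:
(y*(-16))*34 = (20*(-16))*34 = -320*34 = -10880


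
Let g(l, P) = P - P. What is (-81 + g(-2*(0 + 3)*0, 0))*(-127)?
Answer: 10287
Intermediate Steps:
g(l, P) = 0
(-81 + g(-2*(0 + 3)*0, 0))*(-127) = (-81 + 0)*(-127) = -81*(-127) = 10287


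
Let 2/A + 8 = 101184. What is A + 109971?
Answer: 5563212949/50588 ≈ 1.0997e+5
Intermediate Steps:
A = 1/50588 (A = 2/(-8 + 101184) = 2/101176 = 2*(1/101176) = 1/50588 ≈ 1.9768e-5)
A + 109971 = 1/50588 + 109971 = 5563212949/50588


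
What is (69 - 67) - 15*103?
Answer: -1543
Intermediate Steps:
(69 - 67) - 15*103 = 2 - 1545 = -1543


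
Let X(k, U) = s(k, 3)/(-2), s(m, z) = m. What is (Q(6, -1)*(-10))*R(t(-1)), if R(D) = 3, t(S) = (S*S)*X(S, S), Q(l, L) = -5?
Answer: 150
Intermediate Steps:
X(k, U) = -k/2 (X(k, U) = k/(-2) = k*(-½) = -k/2)
t(S) = -S³/2 (t(S) = (S*S)*(-S/2) = S²*(-S/2) = -S³/2)
(Q(6, -1)*(-10))*R(t(-1)) = -5*(-10)*3 = 50*3 = 150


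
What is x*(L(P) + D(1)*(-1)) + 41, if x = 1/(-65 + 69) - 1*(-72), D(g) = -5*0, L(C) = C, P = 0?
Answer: 41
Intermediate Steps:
D(g) = 0
x = 289/4 (x = 1/4 + 72 = 289/4 ≈ 72.250)
x*(L(P) + D(1)*(-1)) + 41 = 289*(0 + 0*(-1))/4 + 41 = 289*(0 + 0)/4 + 41 = (289/4)*0 + 41 = 0 + 41 = 41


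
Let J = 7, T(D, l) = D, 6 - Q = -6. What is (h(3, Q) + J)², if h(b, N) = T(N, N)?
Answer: 361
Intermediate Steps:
Q = 12 (Q = 6 - 1*(-6) = 6 + 6 = 12)
h(b, N) = N
(h(3, Q) + J)² = (12 + 7)² = 19² = 361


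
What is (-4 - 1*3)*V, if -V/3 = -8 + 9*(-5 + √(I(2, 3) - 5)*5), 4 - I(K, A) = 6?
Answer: -1113 + 945*I*√7 ≈ -1113.0 + 2500.2*I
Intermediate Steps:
I(K, A) = -2 (I(K, A) = 4 - 1*6 = 4 - 6 = -2)
V = 159 - 135*I*√7 (V = -3*(-8 + 9*(-5 + √(-2 - 5)*5)) = -3*(-8 + 9*(-5 + √(-7)*5)) = -3*(-8 + 9*(-5 + (I*√7)*5)) = -3*(-8 + 9*(-5 + 5*I*√7)) = -3*(-8 + (-45 + 45*I*√7)) = -3*(-53 + 45*I*√7) = 159 - 135*I*√7 ≈ 159.0 - 357.18*I)
(-4 - 1*3)*V = (-4 - 1*3)*(159 - 135*I*√7) = (-4 - 3)*(159 - 135*I*√7) = -7*(159 - 135*I*√7) = -1113 + 945*I*√7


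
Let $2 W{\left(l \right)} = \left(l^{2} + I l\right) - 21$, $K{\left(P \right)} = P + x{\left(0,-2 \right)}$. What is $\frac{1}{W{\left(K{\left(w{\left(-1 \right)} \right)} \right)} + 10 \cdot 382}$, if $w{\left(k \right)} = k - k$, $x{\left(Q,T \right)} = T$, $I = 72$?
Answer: $\frac{2}{7479} \approx 0.00026742$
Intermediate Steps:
$w{\left(k \right)} = 0$
$K{\left(P \right)} = -2 + P$ ($K{\left(P \right)} = P - 2 = -2 + P$)
$W{\left(l \right)} = - \frac{21}{2} + \frac{l^{2}}{2} + 36 l$ ($W{\left(l \right)} = \frac{\left(l^{2} + 72 l\right) - 21}{2} = \frac{-21 + l^{2} + 72 l}{2} = - \frac{21}{2} + \frac{l^{2}}{2} + 36 l$)
$\frac{1}{W{\left(K{\left(w{\left(-1 \right)} \right)} \right)} + 10 \cdot 382} = \frac{1}{\left(- \frac{21}{2} + \frac{\left(-2 + 0\right)^{2}}{2} + 36 \left(-2 + 0\right)\right) + 10 \cdot 382} = \frac{1}{\left(- \frac{21}{2} + \frac{\left(-2\right)^{2}}{2} + 36 \left(-2\right)\right) + 3820} = \frac{1}{\left(- \frac{21}{2} + \frac{1}{2} \cdot 4 - 72\right) + 3820} = \frac{1}{\left(- \frac{21}{2} + 2 - 72\right) + 3820} = \frac{1}{- \frac{161}{2} + 3820} = \frac{1}{\frac{7479}{2}} = \frac{2}{7479}$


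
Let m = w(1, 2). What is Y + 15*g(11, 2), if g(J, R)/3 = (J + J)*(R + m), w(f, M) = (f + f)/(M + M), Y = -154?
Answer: 2321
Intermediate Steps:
w(f, M) = f/M (w(f, M) = (2*f)/((2*M)) = (2*f)*(1/(2*M)) = f/M)
m = ½ (m = 1/2 = 1*(½) = ½ ≈ 0.50000)
g(J, R) = 6*J*(½ + R) (g(J, R) = 3*((J + J)*(R + ½)) = 3*((2*J)*(½ + R)) = 3*(2*J*(½ + R)) = 6*J*(½ + R))
Y + 15*g(11, 2) = -154 + 15*(3*11*(1 + 2*2)) = -154 + 15*(3*11*(1 + 4)) = -154 + 15*(3*11*5) = -154 + 15*165 = -154 + 2475 = 2321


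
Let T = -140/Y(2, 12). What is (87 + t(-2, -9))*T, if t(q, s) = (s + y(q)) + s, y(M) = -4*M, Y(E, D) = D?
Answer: -2695/3 ≈ -898.33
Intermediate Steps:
T = -35/3 (T = -140/12 = -140*1/12 = -35/3 ≈ -11.667)
t(q, s) = -4*q + 2*s (t(q, s) = (s - 4*q) + s = -4*q + 2*s)
(87 + t(-2, -9))*T = (87 + (-4*(-2) + 2*(-9)))*(-35/3) = (87 + (8 - 18))*(-35/3) = (87 - 10)*(-35/3) = 77*(-35/3) = -2695/3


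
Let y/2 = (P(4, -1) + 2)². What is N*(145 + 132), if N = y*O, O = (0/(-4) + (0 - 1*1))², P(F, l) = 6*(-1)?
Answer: 8864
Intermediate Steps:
P(F, l) = -6
y = 32 (y = 2*(-6 + 2)² = 2*(-4)² = 2*16 = 32)
O = 1 (O = (0*(-¼) + (0 - 1))² = (0 - 1)² = (-1)² = 1)
N = 32 (N = 32*1 = 32)
N*(145 + 132) = 32*(145 + 132) = 32*277 = 8864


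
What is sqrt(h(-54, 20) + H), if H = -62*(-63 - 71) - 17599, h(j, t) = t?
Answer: I*sqrt(9271) ≈ 96.286*I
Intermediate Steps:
H = -9291 (H = -62*(-134) - 17599 = 8308 - 17599 = -9291)
sqrt(h(-54, 20) + H) = sqrt(20 - 9291) = sqrt(-9271) = I*sqrt(9271)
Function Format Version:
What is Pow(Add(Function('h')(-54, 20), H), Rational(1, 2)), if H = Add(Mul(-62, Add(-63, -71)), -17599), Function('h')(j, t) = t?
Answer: Mul(I, Pow(9271, Rational(1, 2))) ≈ Mul(96.286, I)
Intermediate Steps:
H = -9291 (H = Add(Mul(-62, -134), -17599) = Add(8308, -17599) = -9291)
Pow(Add(Function('h')(-54, 20), H), Rational(1, 2)) = Pow(Add(20, -9291), Rational(1, 2)) = Pow(-9271, Rational(1, 2)) = Mul(I, Pow(9271, Rational(1, 2)))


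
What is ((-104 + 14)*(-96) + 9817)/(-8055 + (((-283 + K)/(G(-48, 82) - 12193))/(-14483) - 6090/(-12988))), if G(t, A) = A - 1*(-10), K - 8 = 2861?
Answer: -21006475317754514/9167107794152391 ≈ -2.2915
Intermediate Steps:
K = 2869 (K = 8 + 2861 = 2869)
G(t, A) = 10 + A (G(t, A) = A + 10 = 10 + A)
((-104 + 14)*(-96) + 9817)/(-8055 + (((-283 + K)/(G(-48, 82) - 12193))/(-14483) - 6090/(-12988))) = ((-104 + 14)*(-96) + 9817)/(-8055 + (((-283 + 2869)/((10 + 82) - 12193))/(-14483) - 6090/(-12988))) = (-90*(-96) + 9817)/(-8055 + ((2586/(92 - 12193))*(-1/14483) - 6090*(-1/12988))) = (8640 + 9817)/(-8055 + ((2586/(-12101))*(-1/14483) + 3045/6494)) = 18457/(-8055 + ((2586*(-1/12101))*(-1/14483) + 3045/6494)) = 18457/(-8055 + (-2586/12101*(-1/14483) + 3045/6494)) = 18457/(-8055 + (2586/175258783 + 3045/6494)) = 18457/(-8055 + 533679787719/1138130536802) = 18457/(-9167107794152391/1138130536802) = 18457*(-1138130536802/9167107794152391) = -21006475317754514/9167107794152391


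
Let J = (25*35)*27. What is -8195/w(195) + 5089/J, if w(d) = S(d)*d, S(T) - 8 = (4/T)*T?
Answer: -576821/175500 ≈ -3.2867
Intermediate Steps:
J = 23625 (J = 875*27 = 23625)
S(T) = 12 (S(T) = 8 + (4/T)*T = 8 + 4 = 12)
w(d) = 12*d
-8195/w(195) + 5089/J = -8195/(12*195) + 5089/23625 = -8195/2340 + 5089*(1/23625) = -8195*1/2340 + 727/3375 = -1639/468 + 727/3375 = -576821/175500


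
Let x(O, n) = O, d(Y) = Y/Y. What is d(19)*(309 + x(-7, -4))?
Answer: 302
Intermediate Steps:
d(Y) = 1
d(19)*(309 + x(-7, -4)) = 1*(309 - 7) = 1*302 = 302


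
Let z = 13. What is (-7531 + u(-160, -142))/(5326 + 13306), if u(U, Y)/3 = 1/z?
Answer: -24475/60554 ≈ -0.40418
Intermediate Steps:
u(U, Y) = 3/13
(-7531 + u(-160, -142))/(5326 + 13306) = (-7531 + 3/13)/(5326 + 13306) = -97900/13/18632 = -97900/13*1/18632 = -24475/60554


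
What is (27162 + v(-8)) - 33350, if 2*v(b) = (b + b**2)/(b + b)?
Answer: -24759/4 ≈ -6189.8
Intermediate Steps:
v(b) = (b + b**2)/(4*b) (v(b) = ((b + b**2)/(b + b))/2 = ((b + b**2)/((2*b)))/2 = ((b + b**2)*(1/(2*b)))/2 = ((b + b**2)/(2*b))/2 = (b + b**2)/(4*b))
(27162 + v(-8)) - 33350 = (27162 + (1/4 + (1/4)*(-8))) - 33350 = (27162 + (1/4 - 2)) - 33350 = (27162 - 7/4) - 33350 = 108641/4 - 33350 = -24759/4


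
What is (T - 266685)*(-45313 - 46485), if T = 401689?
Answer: -12393097192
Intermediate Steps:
(T - 266685)*(-45313 - 46485) = (401689 - 266685)*(-45313 - 46485) = 135004*(-91798) = -12393097192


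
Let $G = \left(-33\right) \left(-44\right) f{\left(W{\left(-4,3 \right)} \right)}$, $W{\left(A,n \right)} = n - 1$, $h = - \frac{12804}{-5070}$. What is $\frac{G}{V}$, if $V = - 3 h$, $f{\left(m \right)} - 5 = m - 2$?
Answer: $- \frac{92950}{97} \approx -958.25$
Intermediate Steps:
$h = \frac{2134}{845}$ ($h = \left(-12804\right) \left(- \frac{1}{5070}\right) = \frac{2134}{845} \approx 2.5254$)
$W{\left(A,n \right)} = -1 + n$ ($W{\left(A,n \right)} = n - 1 = -1 + n$)
$f{\left(m \right)} = 3 + m$ ($f{\left(m \right)} = 5 + \left(m - 2\right) = 5 + \left(-2 + m\right) = 3 + m$)
$G = 7260$ ($G = \left(-33\right) \left(-44\right) \left(3 + \left(-1 + 3\right)\right) = 1452 \left(3 + 2\right) = 1452 \cdot 5 = 7260$)
$V = - \frac{6402}{845}$ ($V = \left(-3\right) \frac{2134}{845} = - \frac{6402}{845} \approx -7.5763$)
$\frac{G}{V} = \frac{7260}{- \frac{6402}{845}} = 7260 \left(- \frac{845}{6402}\right) = - \frac{92950}{97}$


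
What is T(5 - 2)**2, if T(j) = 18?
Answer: 324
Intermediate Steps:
T(5 - 2)**2 = 18**2 = 324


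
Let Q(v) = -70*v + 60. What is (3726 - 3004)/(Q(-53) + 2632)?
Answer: 361/3201 ≈ 0.11278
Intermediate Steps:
Q(v) = 60 - 70*v
(3726 - 3004)/(Q(-53) + 2632) = (3726 - 3004)/((60 - 70*(-53)) + 2632) = 722/((60 + 3710) + 2632) = 722/(3770 + 2632) = 722/6402 = 722*(1/6402) = 361/3201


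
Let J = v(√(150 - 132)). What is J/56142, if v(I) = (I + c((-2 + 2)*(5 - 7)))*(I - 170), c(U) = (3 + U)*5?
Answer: -422/9357 - 155*√2/18714 ≈ -0.056813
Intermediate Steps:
c(U) = 15 + 5*U
v(I) = (-170 + I)*(15 + I) (v(I) = (I + (15 + 5*((-2 + 2)*(5 - 7))))*(I - 170) = (I + (15 + 5*(0*(-2))))*(-170 + I) = (I + (15 + 5*0))*(-170 + I) = (I + (15 + 0))*(-170 + I) = (I + 15)*(-170 + I) = (15 + I)*(-170 + I) = (-170 + I)*(15 + I))
J = -2532 - 465*√2 (J = -2550 + (√(150 - 132))² - 155*√(150 - 132) = -2550 + (√18)² - 465*√2 = -2550 + (3*√2)² - 465*√2 = -2550 + 18 - 465*√2 = -2532 - 465*√2 ≈ -3189.6)
J/56142 = (-2532 - 465*√2)/56142 = (-2532 - 465*√2)*(1/56142) = -422/9357 - 155*√2/18714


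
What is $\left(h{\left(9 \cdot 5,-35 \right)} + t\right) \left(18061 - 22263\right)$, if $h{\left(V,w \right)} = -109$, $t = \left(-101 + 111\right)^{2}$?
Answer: $37818$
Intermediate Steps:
$t = 100$ ($t = 10^{2} = 100$)
$\left(h{\left(9 \cdot 5,-35 \right)} + t\right) \left(18061 - 22263\right) = \left(-109 + 100\right) \left(18061 - 22263\right) = \left(-9\right) \left(-4202\right) = 37818$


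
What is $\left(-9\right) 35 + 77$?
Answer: $-238$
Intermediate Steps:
$\left(-9\right) 35 + 77 = -315 + 77 = -238$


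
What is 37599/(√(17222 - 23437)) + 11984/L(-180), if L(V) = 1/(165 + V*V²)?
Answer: -69888710640 - 37599*I*√6215/6215 ≈ -6.9889e+10 - 476.93*I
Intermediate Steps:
L(V) = 1/(165 + V³)
37599/(√(17222 - 23437)) + 11984/L(-180) = 37599/(√(17222 - 23437)) + 11984/(1/(165 + (-180)³)) = 37599/(√(-6215)) + 11984/(1/(165 - 5832000)) = 37599/((I*√6215)) + 11984/(1/(-5831835)) = 37599*(-I*√6215/6215) + 11984/(-1/5831835) = -37599*I*√6215/6215 + 11984*(-5831835) = -37599*I*√6215/6215 - 69888710640 = -69888710640 - 37599*I*√6215/6215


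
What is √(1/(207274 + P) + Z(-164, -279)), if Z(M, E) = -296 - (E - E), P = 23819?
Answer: I*√21683918059/8559 ≈ 17.205*I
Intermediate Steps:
Z(M, E) = -296 (Z(M, E) = -296 - 1*0 = -296 + 0 = -296)
√(1/(207274 + P) + Z(-164, -279)) = √(1/(207274 + 23819) - 296) = √(1/231093 - 296) = √(-68403527/231093) = I*√21683918059/8559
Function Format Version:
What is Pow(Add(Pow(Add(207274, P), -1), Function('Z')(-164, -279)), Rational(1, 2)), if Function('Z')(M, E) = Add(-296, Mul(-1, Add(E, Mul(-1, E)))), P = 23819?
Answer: Mul(Rational(1, 8559), I, Pow(21683918059, Rational(1, 2))) ≈ Mul(17.205, I)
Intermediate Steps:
Function('Z')(M, E) = -296 (Function('Z')(M, E) = Add(-296, Mul(-1, 0)) = Add(-296, 0) = -296)
Pow(Add(Pow(Add(207274, P), -1), Function('Z')(-164, -279)), Rational(1, 2)) = Pow(Add(Pow(Add(207274, 23819), -1), -296), Rational(1, 2)) = Pow(Add(Pow(231093, -1), -296), Rational(1, 2)) = Pow(Add(Rational(1, 231093), -296), Rational(1, 2)) = Pow(Rational(-68403527, 231093), Rational(1, 2)) = Mul(Rational(1, 8559), I, Pow(21683918059, Rational(1, 2)))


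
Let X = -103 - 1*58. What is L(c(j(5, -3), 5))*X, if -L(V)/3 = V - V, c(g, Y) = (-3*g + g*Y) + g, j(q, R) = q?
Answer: 0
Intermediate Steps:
c(g, Y) = -2*g + Y*g (c(g, Y) = (-3*g + Y*g) + g = -2*g + Y*g)
L(V) = 0 (L(V) = -3*(V - V) = -3*0 = 0)
X = -161 (X = -103 - 58 = -161)
L(c(j(5, -3), 5))*X = 0*(-161) = 0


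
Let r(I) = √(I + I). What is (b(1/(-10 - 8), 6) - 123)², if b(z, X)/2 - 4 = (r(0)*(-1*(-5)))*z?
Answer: 13225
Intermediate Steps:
r(I) = √2*√I (r(I) = √(2*I) = √2*√I)
b(z, X) = 8 (b(z, X) = 8 + 2*(((√2*√0)*(-1*(-5)))*z) = 8 + 2*(((√2*0)*5)*z) = 8 + 2*((0*5)*z) = 8 + 2*(0*z) = 8 + 2*0 = 8 + 0 = 8)
(b(1/(-10 - 8), 6) - 123)² = (8 - 123)² = (-115)² = 13225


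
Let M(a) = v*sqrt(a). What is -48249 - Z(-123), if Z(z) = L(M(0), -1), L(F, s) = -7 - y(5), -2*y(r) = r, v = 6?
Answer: -96489/2 ≈ -48245.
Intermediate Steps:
y(r) = -r/2
M(a) = 6*sqrt(a)
L(F, s) = -9/2 (L(F, s) = -7 - (-1)*5/2 = -7 - 1*(-5/2) = -7 + 5/2 = -9/2)
Z(z) = -9/2
-48249 - Z(-123) = -48249 - 1*(-9/2) = -48249 + 9/2 = -96489/2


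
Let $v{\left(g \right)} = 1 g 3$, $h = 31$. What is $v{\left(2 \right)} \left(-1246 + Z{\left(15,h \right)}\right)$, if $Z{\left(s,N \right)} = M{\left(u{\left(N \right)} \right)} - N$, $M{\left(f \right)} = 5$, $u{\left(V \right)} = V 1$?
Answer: $-7632$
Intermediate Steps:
$u{\left(V \right)} = V$
$v{\left(g \right)} = 3 g$ ($v{\left(g \right)} = g 3 = 3 g$)
$Z{\left(s,N \right)} = 5 - N$
$v{\left(2 \right)} \left(-1246 + Z{\left(15,h \right)}\right) = 3 \cdot 2 \left(-1246 + \left(5 - 31\right)\right) = 6 \left(-1246 + \left(5 - 31\right)\right) = 6 \left(-1246 - 26\right) = 6 \left(-1272\right) = -7632$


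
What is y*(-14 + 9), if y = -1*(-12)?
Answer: -60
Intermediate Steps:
y = 12
y*(-14 + 9) = 12*(-14 + 9) = 12*(-5) = -60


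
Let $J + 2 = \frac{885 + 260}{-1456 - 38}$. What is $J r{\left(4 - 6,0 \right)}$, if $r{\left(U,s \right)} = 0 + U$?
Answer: $\frac{4133}{747} \approx 5.5328$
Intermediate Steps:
$r{\left(U,s \right)} = U$
$J = - \frac{4133}{1494}$ ($J = -2 + \frac{885 + 260}{-1456 - 38} = -2 + \frac{1145}{-1494} = -2 + 1145 \left(- \frac{1}{1494}\right) = -2 - \frac{1145}{1494} = - \frac{4133}{1494} \approx -2.7664$)
$J r{\left(4 - 6,0 \right)} = - \frac{4133 \left(4 - 6\right)}{1494} = \left(- \frac{4133}{1494}\right) \left(-2\right) = \frac{4133}{747}$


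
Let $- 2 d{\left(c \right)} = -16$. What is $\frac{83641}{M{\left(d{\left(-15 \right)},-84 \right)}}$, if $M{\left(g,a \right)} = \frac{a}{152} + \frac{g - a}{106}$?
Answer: $\frac{168452974}{635} \approx 2.6528 \cdot 10^{5}$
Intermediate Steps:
$d{\left(c \right)} = 8$ ($d{\left(c \right)} = \left(- \frac{1}{2}\right) \left(-16\right) = 8$)
$M{\left(g,a \right)} = - \frac{23 a}{8056} + \frac{g}{106}$ ($M{\left(g,a \right)} = a \frac{1}{152} + \left(g - a\right) \frac{1}{106} = \frac{a}{152} - \left(- \frac{g}{106} + \frac{a}{106}\right) = - \frac{23 a}{8056} + \frac{g}{106}$)
$\frac{83641}{M{\left(d{\left(-15 \right)},-84 \right)}} = \frac{83641}{\left(- \frac{23}{8056}\right) \left(-84\right) + \frac{1}{106} \cdot 8} = \frac{83641}{\frac{483}{2014} + \frac{4}{53}} = \frac{83641}{\frac{635}{2014}} = 83641 \cdot \frac{2014}{635} = \frac{168452974}{635}$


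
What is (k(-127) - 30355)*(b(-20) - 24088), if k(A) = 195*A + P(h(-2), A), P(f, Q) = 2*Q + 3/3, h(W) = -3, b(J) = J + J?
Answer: 1336039744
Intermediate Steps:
b(J) = 2*J
P(f, Q) = 1 + 2*Q (P(f, Q) = 2*Q + 3*(⅓) = 2*Q + 1 = 1 + 2*Q)
k(A) = 1 + 197*A (k(A) = 195*A + (1 + 2*A) = 1 + 197*A)
(k(-127) - 30355)*(b(-20) - 24088) = ((1 + 197*(-127)) - 30355)*(2*(-20) - 24088) = ((1 - 25019) - 30355)*(-40 - 24088) = (-25018 - 30355)*(-24128) = -55373*(-24128) = 1336039744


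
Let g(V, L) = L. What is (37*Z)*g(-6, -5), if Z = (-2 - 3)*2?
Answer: 1850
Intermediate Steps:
Z = -10 (Z = -5*2 = -10)
(37*Z)*g(-6, -5) = (37*(-10))*(-5) = -370*(-5) = 1850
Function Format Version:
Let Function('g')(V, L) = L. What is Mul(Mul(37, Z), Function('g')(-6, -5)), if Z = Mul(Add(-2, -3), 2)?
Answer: 1850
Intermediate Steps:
Z = -10 (Z = Mul(-5, 2) = -10)
Mul(Mul(37, Z), Function('g')(-6, -5)) = Mul(Mul(37, -10), -5) = Mul(-370, -5) = 1850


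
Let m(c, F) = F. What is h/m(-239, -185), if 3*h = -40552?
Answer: 1096/15 ≈ 73.067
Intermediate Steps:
h = -40552/3 (h = (⅓)*(-40552) = -40552/3 ≈ -13517.)
h/m(-239, -185) = -40552/3/(-185) = -40552/3*(-1/185) = 1096/15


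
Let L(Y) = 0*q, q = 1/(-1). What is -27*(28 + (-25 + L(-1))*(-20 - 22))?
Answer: -29106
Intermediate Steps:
q = -1
L(Y) = 0 (L(Y) = 0*(-1) = 0)
-27*(28 + (-25 + L(-1))*(-20 - 22)) = -27*(28 + (-25 + 0)*(-20 - 22)) = -27*(28 - 25*(-42)) = -27*(28 + 1050) = -27*1078 = -29106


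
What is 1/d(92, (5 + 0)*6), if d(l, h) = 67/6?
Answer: 6/67 ≈ 0.089552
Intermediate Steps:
d(l, h) = 67/6 (d(l, h) = 67*(1/6) = 67/6)
1/d(92, (5 + 0)*6) = 1/(67/6) = 6/67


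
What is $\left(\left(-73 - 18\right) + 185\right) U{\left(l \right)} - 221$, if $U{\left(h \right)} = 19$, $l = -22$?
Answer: $1565$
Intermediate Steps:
$\left(\left(-73 - 18\right) + 185\right) U{\left(l \right)} - 221 = \left(\left(-73 - 18\right) + 185\right) 19 - 221 = \left(-91 + 185\right) 19 - 221 = 94 \cdot 19 - 221 = 1786 - 221 = 1565$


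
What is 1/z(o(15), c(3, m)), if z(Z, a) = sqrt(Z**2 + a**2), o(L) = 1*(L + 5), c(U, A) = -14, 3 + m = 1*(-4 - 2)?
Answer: sqrt(149)/298 ≈ 0.040962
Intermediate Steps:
m = -9 (m = -3 + 1*(-4 - 2) = -3 + 1*(-6) = -3 - 6 = -9)
o(L) = 5 + L (o(L) = 1*(5 + L) = 5 + L)
1/z(o(15), c(3, m)) = 1/(sqrt((5 + 15)**2 + (-14)**2)) = 1/(sqrt(20**2 + 196)) = 1/(sqrt(400 + 196)) = 1/(sqrt(596)) = 1/(2*sqrt(149)) = sqrt(149)/298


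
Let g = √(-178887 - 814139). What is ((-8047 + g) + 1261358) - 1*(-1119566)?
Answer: 2372877 + I*√993026 ≈ 2.3729e+6 + 996.51*I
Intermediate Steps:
g = I*√993026 (g = √(-993026) = I*√993026 ≈ 996.51*I)
((-8047 + g) + 1261358) - 1*(-1119566) = ((-8047 + I*√993026) + 1261358) - 1*(-1119566) = (1253311 + I*√993026) + 1119566 = 2372877 + I*√993026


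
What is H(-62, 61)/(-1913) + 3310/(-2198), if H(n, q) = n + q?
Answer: -3164916/2102387 ≈ -1.5054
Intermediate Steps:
H(-62, 61)/(-1913) + 3310/(-2198) = (-62 + 61)/(-1913) + 3310/(-2198) = -1*(-1/1913) + 3310*(-1/2198) = 1/1913 - 1655/1099 = -3164916/2102387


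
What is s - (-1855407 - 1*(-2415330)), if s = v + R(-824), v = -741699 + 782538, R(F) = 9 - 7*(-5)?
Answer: -519040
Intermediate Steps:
R(F) = 44 (R(F) = 9 + 35 = 44)
v = 40839
s = 40883 (s = 40839 + 44 = 40883)
s - (-1855407 - 1*(-2415330)) = 40883 - (-1855407 - 1*(-2415330)) = 40883 - (-1855407 + 2415330) = 40883 - 1*559923 = 40883 - 559923 = -519040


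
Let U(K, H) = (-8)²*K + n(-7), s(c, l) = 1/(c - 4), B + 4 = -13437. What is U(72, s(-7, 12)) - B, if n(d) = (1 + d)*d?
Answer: 18091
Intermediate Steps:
B = -13441 (B = -4 - 13437 = -13441)
s(c, l) = 1/(-4 + c)
n(d) = d*(1 + d)
U(K, H) = 42 + 64*K (U(K, H) = (-8)²*K - 7*(1 - 7) = 64*K - 7*(-6) = 64*K + 42 = 42 + 64*K)
U(72, s(-7, 12)) - B = (42 + 64*72) - 1*(-13441) = (42 + 4608) + 13441 = 4650 + 13441 = 18091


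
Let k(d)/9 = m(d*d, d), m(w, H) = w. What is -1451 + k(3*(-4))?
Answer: -155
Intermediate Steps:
k(d) = 9*d² (k(d) = 9*(d*d) = 9*d²)
-1451 + k(3*(-4)) = -1451 + 9*(3*(-4))² = -1451 + 9*(-12)² = -1451 + 9*144 = -1451 + 1296 = -155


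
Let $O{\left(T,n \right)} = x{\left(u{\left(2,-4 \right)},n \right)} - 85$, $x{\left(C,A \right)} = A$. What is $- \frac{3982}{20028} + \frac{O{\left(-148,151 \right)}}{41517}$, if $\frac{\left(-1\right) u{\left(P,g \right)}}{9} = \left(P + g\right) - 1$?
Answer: $- \frac{9111047}{46194582} \approx -0.19723$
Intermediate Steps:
$u{\left(P,g \right)} = 9 - 9 P - 9 g$ ($u{\left(P,g \right)} = - 9 \left(\left(P + g\right) - 1\right) = - 9 \left(-1 + P + g\right) = 9 - 9 P - 9 g$)
$O{\left(T,n \right)} = -85 + n$ ($O{\left(T,n \right)} = n - 85 = -85 + n$)
$- \frac{3982}{20028} + \frac{O{\left(-148,151 \right)}}{41517} = - \frac{3982}{20028} + \frac{-85 + 151}{41517} = \left(-3982\right) \frac{1}{20028} + 66 \cdot \frac{1}{41517} = - \frac{1991}{10014} + \frac{22}{13839} = - \frac{9111047}{46194582}$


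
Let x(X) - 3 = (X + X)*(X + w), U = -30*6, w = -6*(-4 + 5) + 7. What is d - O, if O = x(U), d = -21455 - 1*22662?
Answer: -108560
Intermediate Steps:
w = 1 (w = -6*1 + 7 = -6 + 7 = 1)
d = -44117 (d = -21455 - 22662 = -44117)
U = -180
x(X) = 3 + 2*X*(1 + X) (x(X) = 3 + (X + X)*(X + 1) = 3 + (2*X)*(1 + X) = 3 + 2*X*(1 + X))
O = 64443 (O = 3 + 2*(-180) + 2*(-180)² = 3 - 360 + 2*32400 = 3 - 360 + 64800 = 64443)
d - O = -44117 - 1*64443 = -44117 - 64443 = -108560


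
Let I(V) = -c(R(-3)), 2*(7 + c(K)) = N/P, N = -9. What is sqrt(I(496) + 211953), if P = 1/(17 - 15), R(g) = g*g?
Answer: sqrt(211969) ≈ 460.40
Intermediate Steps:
R(g) = g**2
P = 1/2 ≈ 0.50000
c(K) = -16 (c(K) = -7 + (-9/1/2)/2 = -7 + (-9*2)/2 = -7 + (1/2)*(-18) = -7 - 9 = -16)
I(V) = 16 (I(V) = -1*(-16) = 16)
sqrt(I(496) + 211953) = sqrt(16 + 211953) = sqrt(211969)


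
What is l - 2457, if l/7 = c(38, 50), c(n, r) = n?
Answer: -2191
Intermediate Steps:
l = 266 (l = 7*38 = 266)
l - 2457 = 266 - 2457 = -2191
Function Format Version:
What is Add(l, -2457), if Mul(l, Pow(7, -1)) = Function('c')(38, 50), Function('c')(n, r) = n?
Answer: -2191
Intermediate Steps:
l = 266 (l = Mul(7, 38) = 266)
Add(l, -2457) = Add(266, -2457) = -2191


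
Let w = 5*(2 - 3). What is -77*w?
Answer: 385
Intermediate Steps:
w = -5 (w = 5*(-1) = -5)
-77*w = -77*(-5) = 385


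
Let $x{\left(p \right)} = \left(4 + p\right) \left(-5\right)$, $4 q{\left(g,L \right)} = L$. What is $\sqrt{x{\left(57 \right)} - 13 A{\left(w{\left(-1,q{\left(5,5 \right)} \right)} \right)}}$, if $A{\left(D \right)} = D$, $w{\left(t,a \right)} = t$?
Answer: $2 i \sqrt{73} \approx 17.088 i$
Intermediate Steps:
$q{\left(g,L \right)} = \frac{L}{4}$
$x{\left(p \right)} = -20 - 5 p$
$\sqrt{x{\left(57 \right)} - 13 A{\left(w{\left(-1,q{\left(5,5 \right)} \right)} \right)}} = \sqrt{\left(-20 - 285\right) - -13} = \sqrt{\left(-20 - 285\right) + 13} = \sqrt{-305 + 13} = \sqrt{-292} = 2 i \sqrt{73}$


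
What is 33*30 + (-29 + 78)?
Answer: 1039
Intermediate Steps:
33*30 + (-29 + 78) = 990 + 49 = 1039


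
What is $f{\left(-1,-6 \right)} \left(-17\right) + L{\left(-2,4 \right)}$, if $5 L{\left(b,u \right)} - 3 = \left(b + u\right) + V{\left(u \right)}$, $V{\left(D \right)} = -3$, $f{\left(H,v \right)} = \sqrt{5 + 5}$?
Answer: $\frac{2}{5} - 17 \sqrt{10} \approx -53.359$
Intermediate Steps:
$f{\left(H,v \right)} = \sqrt{10}$
$L{\left(b,u \right)} = \frac{b}{5} + \frac{u}{5}$ ($L{\left(b,u \right)} = \frac{3}{5} + \frac{\left(b + u\right) - 3}{5} = \frac{3}{5} + \frac{-3 + b + u}{5} = \frac{3}{5} + \left(- \frac{3}{5} + \frac{b}{5} + \frac{u}{5}\right) = \frac{b}{5} + \frac{u}{5}$)
$f{\left(-1,-6 \right)} \left(-17\right) + L{\left(-2,4 \right)} = \sqrt{10} \left(-17\right) + \left(\frac{1}{5} \left(-2\right) + \frac{1}{5} \cdot 4\right) = - 17 \sqrt{10} + \left(- \frac{2}{5} + \frac{4}{5}\right) = - 17 \sqrt{10} + \frac{2}{5} = \frac{2}{5} - 17 \sqrt{10}$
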